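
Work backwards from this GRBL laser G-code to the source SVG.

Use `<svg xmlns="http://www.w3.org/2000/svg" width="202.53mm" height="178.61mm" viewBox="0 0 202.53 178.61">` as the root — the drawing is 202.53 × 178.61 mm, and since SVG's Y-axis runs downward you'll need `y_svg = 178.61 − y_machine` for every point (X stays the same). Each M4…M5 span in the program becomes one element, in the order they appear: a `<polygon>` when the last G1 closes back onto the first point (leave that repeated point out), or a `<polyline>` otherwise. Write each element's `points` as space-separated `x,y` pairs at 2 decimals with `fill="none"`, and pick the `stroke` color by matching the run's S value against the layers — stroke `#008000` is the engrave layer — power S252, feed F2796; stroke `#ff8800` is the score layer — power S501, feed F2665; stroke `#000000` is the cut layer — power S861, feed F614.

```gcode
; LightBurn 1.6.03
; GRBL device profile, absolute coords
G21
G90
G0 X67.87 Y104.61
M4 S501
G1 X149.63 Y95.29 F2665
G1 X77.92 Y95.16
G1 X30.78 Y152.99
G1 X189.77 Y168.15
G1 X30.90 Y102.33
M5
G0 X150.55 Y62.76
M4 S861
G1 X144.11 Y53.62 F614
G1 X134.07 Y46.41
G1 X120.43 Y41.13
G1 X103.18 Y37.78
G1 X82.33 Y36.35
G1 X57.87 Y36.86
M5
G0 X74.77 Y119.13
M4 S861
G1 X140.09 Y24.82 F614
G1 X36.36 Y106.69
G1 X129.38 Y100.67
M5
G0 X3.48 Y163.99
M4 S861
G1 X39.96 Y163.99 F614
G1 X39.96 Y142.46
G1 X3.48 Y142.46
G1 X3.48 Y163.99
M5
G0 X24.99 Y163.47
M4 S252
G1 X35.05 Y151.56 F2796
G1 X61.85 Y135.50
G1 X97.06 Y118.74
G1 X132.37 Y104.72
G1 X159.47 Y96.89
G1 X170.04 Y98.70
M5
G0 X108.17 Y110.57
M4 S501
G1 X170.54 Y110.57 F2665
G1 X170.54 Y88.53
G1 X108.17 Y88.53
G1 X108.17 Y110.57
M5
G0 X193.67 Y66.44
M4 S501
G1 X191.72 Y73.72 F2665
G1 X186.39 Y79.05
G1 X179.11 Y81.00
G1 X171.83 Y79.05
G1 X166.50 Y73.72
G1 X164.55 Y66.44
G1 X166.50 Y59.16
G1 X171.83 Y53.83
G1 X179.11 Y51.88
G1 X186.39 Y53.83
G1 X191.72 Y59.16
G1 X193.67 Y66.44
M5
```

y_svg = 178.61 − y_m.

[1] S501→`#ff8800` (score); open run; points: 67.87,74.00 149.63,83.32 77.92,83.45 30.78,25.62 189.77,10.46 30.90,76.28

[2] S861→`#000000` (cut); open run; points: 150.55,115.85 144.11,124.99 134.07,132.20 120.43,137.48 103.18,140.83 82.33,142.26 57.87,141.75

[3] S861→`#000000` (cut); open run; points: 74.77,59.48 140.09,153.79 36.36,71.92 129.38,77.94

[4] S861→`#000000` (cut); closed run; points: 3.48,14.62 39.96,14.62 39.96,36.15 3.48,36.15

[5] S252→`#008000` (engrave); open run; points: 24.99,15.14 35.05,27.05 61.85,43.11 97.06,59.87 132.37,73.89 159.47,81.72 170.04,79.91

[6] S501→`#ff8800` (score); closed run; points: 108.17,68.04 170.54,68.04 170.54,90.08 108.17,90.08

[7] S501→`#ff8800` (score); closed run; points: 193.67,112.17 191.72,104.89 186.39,99.56 179.11,97.61 171.83,99.56 166.50,104.89 164.55,112.17 166.50,119.45 171.83,124.78 179.11,126.73 186.39,124.78 191.72,119.45

<svg xmlns="http://www.w3.org/2000/svg" width="202.53mm" height="178.61mm" viewBox="0 0 202.53 178.61">
  <polyline points="67.87,74.00 149.63,83.32 77.92,83.45 30.78,25.62 189.77,10.46 30.90,76.28" fill="none" stroke="#ff8800"/>
  <polyline points="150.55,115.85 144.11,124.99 134.07,132.20 120.43,137.48 103.18,140.83 82.33,142.26 57.87,141.75" fill="none" stroke="#000000"/>
  <polyline points="74.77,59.48 140.09,153.79 36.36,71.92 129.38,77.94" fill="none" stroke="#000000"/>
  <polygon points="3.48,14.62 39.96,14.62 39.96,36.15 3.48,36.15" fill="none" stroke="#000000"/>
  <polyline points="24.99,15.14 35.05,27.05 61.85,43.11 97.06,59.87 132.37,73.89 159.47,81.72 170.04,79.91" fill="none" stroke="#008000"/>
  <polygon points="108.17,68.04 170.54,68.04 170.54,90.08 108.17,90.08" fill="none" stroke="#ff8800"/>
  <polygon points="193.67,112.17 191.72,104.89 186.39,99.56 179.11,97.61 171.83,99.56 166.50,104.89 164.55,112.17 166.50,119.45 171.83,124.78 179.11,126.73 186.39,124.78 191.72,119.45" fill="none" stroke="#ff8800"/>
</svg>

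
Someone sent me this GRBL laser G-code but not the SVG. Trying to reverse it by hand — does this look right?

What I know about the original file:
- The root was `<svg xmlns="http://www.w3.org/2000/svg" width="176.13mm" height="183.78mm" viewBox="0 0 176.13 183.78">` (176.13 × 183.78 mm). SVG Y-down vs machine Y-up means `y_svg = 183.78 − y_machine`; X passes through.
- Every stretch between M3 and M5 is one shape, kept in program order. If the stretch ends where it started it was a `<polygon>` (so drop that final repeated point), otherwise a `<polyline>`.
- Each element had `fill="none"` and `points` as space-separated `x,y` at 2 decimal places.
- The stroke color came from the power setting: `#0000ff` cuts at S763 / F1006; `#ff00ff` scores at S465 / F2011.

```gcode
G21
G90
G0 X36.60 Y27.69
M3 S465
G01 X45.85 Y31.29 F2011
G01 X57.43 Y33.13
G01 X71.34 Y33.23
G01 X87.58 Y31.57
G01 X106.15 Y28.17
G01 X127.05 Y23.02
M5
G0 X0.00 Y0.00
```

<svg xmlns="http://www.w3.org/2000/svg" width="176.13mm" height="183.78mm" viewBox="0 0 176.13 183.78">
  <polyline points="36.60,156.09 45.85,152.49 57.43,150.65 71.34,150.55 87.58,152.21 106.15,155.61 127.05,160.76" fill="none" stroke="#ff00ff"/>
</svg>

y_svg = 183.78 − y_m. Every run uses S465, so all elements get stroke `#ff00ff` (score).

[1] open run; points: 36.60,156.09 45.85,152.49 57.43,150.65 71.34,150.55 87.58,152.21 106.15,155.61 127.05,160.76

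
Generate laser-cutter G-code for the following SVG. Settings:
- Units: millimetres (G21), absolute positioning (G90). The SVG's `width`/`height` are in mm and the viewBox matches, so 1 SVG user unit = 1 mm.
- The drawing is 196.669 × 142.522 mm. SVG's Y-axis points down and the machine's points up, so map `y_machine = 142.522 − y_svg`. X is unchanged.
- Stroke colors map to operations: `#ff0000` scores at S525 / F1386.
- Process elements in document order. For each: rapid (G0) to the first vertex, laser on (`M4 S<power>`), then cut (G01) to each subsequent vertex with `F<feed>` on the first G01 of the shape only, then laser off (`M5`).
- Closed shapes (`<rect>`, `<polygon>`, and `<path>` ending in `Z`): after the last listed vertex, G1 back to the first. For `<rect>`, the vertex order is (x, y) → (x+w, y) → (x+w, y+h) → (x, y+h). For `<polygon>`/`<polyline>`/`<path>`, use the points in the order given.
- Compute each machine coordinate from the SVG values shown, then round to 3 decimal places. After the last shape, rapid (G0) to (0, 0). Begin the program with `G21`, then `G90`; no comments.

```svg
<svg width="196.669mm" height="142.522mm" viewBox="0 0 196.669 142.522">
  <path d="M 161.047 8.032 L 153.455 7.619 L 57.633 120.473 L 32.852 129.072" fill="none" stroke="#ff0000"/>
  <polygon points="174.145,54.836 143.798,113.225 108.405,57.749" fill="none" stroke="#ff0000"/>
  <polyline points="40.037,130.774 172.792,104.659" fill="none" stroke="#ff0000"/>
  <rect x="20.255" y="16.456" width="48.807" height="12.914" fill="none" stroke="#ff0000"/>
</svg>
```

Since the viewBox matches the mm dimensions, user units are millimetres directly. The only transform is the Y-flip y_m = 142.522 − y_svg.

Shape 1 is a open polyline drawn with `<path>`. Its stroke #ff0000 means score at S525, F1386. After flipping Y the toolpath is (161.047,134.490) → (153.455,134.903) → (57.633,22.049) → (32.852,13.450).

Shape 2 is a regular polygon drawn with `<polygon>`. Its stroke #ff0000 means score at S525, F1386. After flipping Y the toolpath is (174.145,87.686) → (143.798,29.297) → (108.405,84.773) → (174.145,87.686), returning to the start.

Shape 3 is a line segment drawn with `<polyline>`. Its stroke #ff0000 means score at S525, F1386. After flipping Y the toolpath is (40.037,11.748) → (172.792,37.863).

Shape 4 is a rectangle drawn with `<rect>`. Its stroke #ff0000 means score at S525, F1386. After flipping Y the toolpath is (20.255,126.066) → (69.062,126.066) → (69.062,113.152) → (20.255,113.152) → (20.255,126.066), returning to the start.

G21
G90
G0 X161.047 Y134.490
M4 S525
G01 X153.455 Y134.903 F1386
G01 X57.633 Y22.049
G01 X32.852 Y13.450
M5
G0 X174.145 Y87.686
M4 S525
G01 X143.798 Y29.297 F1386
G01 X108.405 Y84.773
G01 X174.145 Y87.686
M5
G0 X40.037 Y11.748
M4 S525
G01 X172.792 Y37.863 F1386
M5
G0 X20.255 Y126.066
M4 S525
G01 X69.062 Y126.066 F1386
G01 X69.062 Y113.152
G01 X20.255 Y113.152
G01 X20.255 Y126.066
M5
G0 X0.000 Y0.000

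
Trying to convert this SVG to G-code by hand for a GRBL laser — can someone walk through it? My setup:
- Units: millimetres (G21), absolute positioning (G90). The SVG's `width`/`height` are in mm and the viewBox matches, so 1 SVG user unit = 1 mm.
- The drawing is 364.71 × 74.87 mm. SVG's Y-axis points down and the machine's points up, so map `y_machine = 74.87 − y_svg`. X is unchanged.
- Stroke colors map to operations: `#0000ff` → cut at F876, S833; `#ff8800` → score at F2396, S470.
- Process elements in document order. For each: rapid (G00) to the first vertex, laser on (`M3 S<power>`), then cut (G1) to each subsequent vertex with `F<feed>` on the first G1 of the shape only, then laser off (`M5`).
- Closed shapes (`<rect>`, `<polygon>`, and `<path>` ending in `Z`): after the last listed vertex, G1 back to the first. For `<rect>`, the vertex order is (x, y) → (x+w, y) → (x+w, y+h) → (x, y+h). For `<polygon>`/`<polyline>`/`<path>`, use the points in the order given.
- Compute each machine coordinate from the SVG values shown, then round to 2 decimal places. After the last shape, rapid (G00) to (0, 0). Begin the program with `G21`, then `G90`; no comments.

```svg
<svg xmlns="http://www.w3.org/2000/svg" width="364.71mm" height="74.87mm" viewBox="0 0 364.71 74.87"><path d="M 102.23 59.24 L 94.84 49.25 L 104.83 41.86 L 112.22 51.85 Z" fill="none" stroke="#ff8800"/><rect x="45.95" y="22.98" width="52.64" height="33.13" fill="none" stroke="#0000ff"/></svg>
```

G21
G90
G00 X102.23 Y15.63
M3 S470
G1 X94.84 Y25.62 F2396
G1 X104.83 Y33.01
G1 X112.22 Y23.02
G1 X102.23 Y15.63
M5
G00 X45.95 Y51.89
M3 S833
G1 X98.59 Y51.89 F876
G1 X98.59 Y18.76
G1 X45.95 Y18.76
G1 X45.95 Y51.89
M5
G00 X0.00 Y0.00

viewBox `0 0 364.71 74.87` with mm width/height → 1 unit = 1 mm. Flip: y_m = 74.87 − y_svg.

**Shape 1** — `<path>` regular polygon, stroke `#ff8800` → score (S470, F2396). Machine vertices: (102.23,15.63) → (94.84,25.62) → (104.83,33.01) → (112.22,23.02) → (102.23,15.63). Closed: final G1 returns to the first vertex.

**Shape 2** — `<rect>` rectangle, stroke `#0000ff` → cut (S833, F876). Machine vertices: (45.95,51.89) → (98.59,51.89) → (98.59,18.76) → (45.95,18.76) → (45.95,51.89). Closed: final G1 returns to the first vertex.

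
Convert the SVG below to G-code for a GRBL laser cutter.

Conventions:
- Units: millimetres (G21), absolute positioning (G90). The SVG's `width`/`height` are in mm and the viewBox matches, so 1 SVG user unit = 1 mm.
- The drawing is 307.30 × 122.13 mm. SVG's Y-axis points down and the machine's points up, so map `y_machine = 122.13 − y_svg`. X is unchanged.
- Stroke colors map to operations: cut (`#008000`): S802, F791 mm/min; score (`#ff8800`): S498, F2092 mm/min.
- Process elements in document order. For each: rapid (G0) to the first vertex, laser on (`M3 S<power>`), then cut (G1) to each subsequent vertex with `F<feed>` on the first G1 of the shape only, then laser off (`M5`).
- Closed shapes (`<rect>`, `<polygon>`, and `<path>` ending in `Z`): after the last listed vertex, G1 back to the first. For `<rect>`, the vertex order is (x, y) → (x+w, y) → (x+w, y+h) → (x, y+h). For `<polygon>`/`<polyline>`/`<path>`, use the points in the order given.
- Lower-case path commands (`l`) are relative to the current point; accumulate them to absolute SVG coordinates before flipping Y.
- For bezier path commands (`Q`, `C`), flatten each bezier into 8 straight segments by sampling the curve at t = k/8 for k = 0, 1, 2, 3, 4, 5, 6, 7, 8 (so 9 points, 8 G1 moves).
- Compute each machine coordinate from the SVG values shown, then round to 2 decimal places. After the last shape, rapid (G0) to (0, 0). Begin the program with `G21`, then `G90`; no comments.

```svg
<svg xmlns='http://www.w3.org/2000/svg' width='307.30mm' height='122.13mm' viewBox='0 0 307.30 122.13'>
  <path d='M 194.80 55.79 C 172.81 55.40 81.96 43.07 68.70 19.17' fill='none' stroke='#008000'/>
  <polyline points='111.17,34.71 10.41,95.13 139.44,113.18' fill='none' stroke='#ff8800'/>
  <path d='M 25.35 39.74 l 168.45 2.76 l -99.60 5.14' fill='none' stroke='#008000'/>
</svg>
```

G21
G90
G0 X194.80 Y66.34
M3 S802
G1 X183.61 Y67.05 F791
G1 X167.68 Y68.87
G1 X148.73 Y71.80
G1 X128.48 Y75.83
G1 X108.63 Y80.97
G1 X90.90 Y87.21
G1 X77.02 Y94.54
G1 X68.70 Y102.96
M5
G0 X111.17 Y87.42
M3 S498
G1 X10.41 Y27.00 F2092
G1 X139.44 Y8.95
M5
G0 X25.35 Y82.39
M3 S802
G1 X193.80 Y79.63 F791
G1 X94.20 Y74.49
M5
G0 X0.00 Y0.00

1 u = 1 mm; y_m = 122.13 − y.

[1] `<path>` cubic bezier, #008000→cut S802 F791: (194.80,66.34) → (183.61,67.05) → (167.68,68.87) → (148.73,71.80) → (128.48,75.83) → (108.63,80.97) → (90.90,87.21) → (77.02,94.54) → (68.70,102.96)

[2] `<polyline>` open polyline, #ff8800→score S498 F2092: (111.17,87.42) → (10.41,27.00) → (139.44,8.95)

[3] `<path>` open polyline, #008000→cut S802 F791: (25.35,82.39) → (193.80,79.63) → (94.20,74.49)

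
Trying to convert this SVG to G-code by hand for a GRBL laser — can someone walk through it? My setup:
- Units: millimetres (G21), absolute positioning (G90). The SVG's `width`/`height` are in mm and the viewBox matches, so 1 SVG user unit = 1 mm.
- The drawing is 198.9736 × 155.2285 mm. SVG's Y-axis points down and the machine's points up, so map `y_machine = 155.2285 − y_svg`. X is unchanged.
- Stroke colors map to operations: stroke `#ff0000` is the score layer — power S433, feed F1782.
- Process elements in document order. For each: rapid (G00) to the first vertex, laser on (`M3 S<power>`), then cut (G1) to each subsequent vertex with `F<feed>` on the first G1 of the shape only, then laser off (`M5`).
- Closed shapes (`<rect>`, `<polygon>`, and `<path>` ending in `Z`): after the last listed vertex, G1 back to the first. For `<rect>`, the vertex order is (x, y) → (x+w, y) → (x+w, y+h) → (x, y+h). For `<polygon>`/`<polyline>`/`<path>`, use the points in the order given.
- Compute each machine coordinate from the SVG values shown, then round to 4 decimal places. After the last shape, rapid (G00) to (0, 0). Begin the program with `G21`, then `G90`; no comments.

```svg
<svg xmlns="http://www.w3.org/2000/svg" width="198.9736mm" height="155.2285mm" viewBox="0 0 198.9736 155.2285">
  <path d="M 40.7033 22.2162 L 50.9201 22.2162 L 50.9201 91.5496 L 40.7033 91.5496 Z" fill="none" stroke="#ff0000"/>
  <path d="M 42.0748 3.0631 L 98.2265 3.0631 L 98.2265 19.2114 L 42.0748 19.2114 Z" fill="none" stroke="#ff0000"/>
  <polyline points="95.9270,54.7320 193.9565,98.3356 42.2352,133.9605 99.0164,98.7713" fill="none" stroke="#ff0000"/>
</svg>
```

G21
G90
G00 X40.7033 Y133.0123
M3 S433
G1 X50.9201 Y133.0123 F1782
G1 X50.9201 Y63.6789
G1 X40.7033 Y63.6789
G1 X40.7033 Y133.0123
M5
G00 X42.0748 Y152.1654
M3 S433
G1 X98.2265 Y152.1654 F1782
G1 X98.2265 Y136.0171
G1 X42.0748 Y136.0171
G1 X42.0748 Y152.1654
M5
G00 X95.9270 Y100.4965
M3 S433
G1 X193.9565 Y56.8929 F1782
G1 X42.2352 Y21.2680
G1 X99.0164 Y56.4572
M5
G00 X0.0000 Y0.0000

1 u = 1 mm; y_m = 155.2285 − y.

[1] `<path>` rectangle, #ff0000→score S433 F1782: (40.7033,133.0123) → (50.9201,133.0123) → (50.9201,63.6789) → (40.7033,63.6789) → (40.7033,133.0123) (closed)

[2] `<path>` rectangle, #ff0000→score S433 F1782: (42.0748,152.1654) → (98.2265,152.1654) → (98.2265,136.0171) → (42.0748,136.0171) → (42.0748,152.1654) (closed)

[3] `<polyline>` open polyline, #ff0000→score S433 F1782: (95.9270,100.4965) → (193.9565,56.8929) → (42.2352,21.2680) → (99.0164,56.4572)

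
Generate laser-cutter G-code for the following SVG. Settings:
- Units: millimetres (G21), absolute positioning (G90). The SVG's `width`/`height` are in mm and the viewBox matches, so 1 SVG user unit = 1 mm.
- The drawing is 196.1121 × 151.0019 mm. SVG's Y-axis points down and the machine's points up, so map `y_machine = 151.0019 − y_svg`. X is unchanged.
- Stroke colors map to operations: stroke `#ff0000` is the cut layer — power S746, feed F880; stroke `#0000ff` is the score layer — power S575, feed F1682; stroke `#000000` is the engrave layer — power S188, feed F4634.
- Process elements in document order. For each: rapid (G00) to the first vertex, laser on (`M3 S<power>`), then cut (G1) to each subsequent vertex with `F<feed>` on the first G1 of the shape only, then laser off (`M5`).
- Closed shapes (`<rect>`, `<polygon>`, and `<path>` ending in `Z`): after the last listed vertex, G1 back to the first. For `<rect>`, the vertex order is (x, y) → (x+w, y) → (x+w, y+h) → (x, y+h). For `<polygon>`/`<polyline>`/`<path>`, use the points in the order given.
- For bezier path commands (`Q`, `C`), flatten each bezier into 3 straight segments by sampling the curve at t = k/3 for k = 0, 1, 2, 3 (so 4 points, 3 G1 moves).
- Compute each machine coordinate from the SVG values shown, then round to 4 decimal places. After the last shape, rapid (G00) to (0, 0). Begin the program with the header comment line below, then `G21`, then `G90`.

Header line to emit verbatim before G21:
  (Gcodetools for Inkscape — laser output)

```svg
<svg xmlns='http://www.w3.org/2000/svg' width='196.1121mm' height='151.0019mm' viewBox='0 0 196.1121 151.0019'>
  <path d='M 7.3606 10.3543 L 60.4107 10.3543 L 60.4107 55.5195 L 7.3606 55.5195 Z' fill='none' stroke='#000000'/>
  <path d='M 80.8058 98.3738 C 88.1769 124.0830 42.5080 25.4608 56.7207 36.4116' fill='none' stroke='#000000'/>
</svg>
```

1 u = 1 mm; y_m = 151.0019 − y.

[1] `<path>` rectangle, #000000→engrave S188 F4634: (7.3606,140.6476) → (60.4107,140.6476) → (60.4107,95.4824) → (7.3606,95.4824) → (7.3606,140.6476) (closed)

[2] `<path>` cubic bezier, #000000→engrave S188 F4634: (80.8058,52.6281) → (74.6792,59.6996) → (58.2863,97.6799) → (56.7207,114.5903)

(Gcodetools for Inkscape — laser output)
G21
G90
G00 X7.3606 Y140.6476
M3 S188
G1 X60.4107 Y140.6476 F4634
G1 X60.4107 Y95.4824
G1 X7.3606 Y95.4824
G1 X7.3606 Y140.6476
M5
G00 X80.8058 Y52.6281
M3 S188
G1 X74.6792 Y59.6996 F4634
G1 X58.2863 Y97.6799
G1 X56.7207 Y114.5903
M5
G00 X0.0000 Y0.0000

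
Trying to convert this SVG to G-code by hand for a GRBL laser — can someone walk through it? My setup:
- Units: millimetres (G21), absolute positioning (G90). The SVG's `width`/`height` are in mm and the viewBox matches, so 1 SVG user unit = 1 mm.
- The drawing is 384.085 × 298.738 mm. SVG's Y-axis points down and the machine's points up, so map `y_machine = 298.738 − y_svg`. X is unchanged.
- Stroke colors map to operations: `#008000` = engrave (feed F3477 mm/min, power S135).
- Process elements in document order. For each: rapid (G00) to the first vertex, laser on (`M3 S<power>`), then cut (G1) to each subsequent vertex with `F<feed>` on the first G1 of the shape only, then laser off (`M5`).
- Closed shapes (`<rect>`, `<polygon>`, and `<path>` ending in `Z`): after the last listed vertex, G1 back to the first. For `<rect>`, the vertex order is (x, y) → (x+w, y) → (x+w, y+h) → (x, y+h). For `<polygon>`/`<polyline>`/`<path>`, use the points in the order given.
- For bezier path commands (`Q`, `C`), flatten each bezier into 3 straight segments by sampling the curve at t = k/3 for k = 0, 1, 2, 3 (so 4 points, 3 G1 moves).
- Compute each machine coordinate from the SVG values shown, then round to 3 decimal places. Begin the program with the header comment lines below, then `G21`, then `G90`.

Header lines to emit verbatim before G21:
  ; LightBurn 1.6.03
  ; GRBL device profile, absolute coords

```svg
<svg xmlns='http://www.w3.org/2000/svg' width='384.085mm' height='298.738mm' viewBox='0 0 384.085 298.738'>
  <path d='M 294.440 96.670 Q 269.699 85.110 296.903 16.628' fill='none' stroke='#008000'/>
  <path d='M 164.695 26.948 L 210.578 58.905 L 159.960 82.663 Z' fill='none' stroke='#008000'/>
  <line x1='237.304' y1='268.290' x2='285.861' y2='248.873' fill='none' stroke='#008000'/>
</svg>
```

; LightBurn 1.6.03
; GRBL device profile, absolute coords
G21
G90
G00 X294.440 Y202.068
M3 S135
G1 X283.718 Y216.099 F3477
G1 X284.539 Y242.780
G1 X296.903 Y282.110
M5
G00 X164.695 Y271.790
M3 S135
G1 X210.578 Y239.833 F3477
G1 X159.960 Y216.075
G1 X164.695 Y271.790
M5
G00 X237.304 Y30.448
M3 S135
G1 X285.861 Y49.865 F3477
M5

viewBox `0 0 384.085 298.738` with mm width/height → 1 unit = 1 mm. Flip: y_m = 298.738 − y_svg.

**Shape 1** — `<path>` quadratic bezier, stroke `#008000` → engrave (S135, F3477). Control points (SVG): P0=(294.440,96.670), P1=(269.699,85.110), P2=(296.903,16.628); sampled at t=k/3. Machine vertices: (294.440,202.068) → (283.718,216.099) → (284.539,242.780) → (296.903,282.110). Open path.

**Shape 2** — `<path>` regular polygon, stroke `#008000` → engrave (S135, F3477). Machine vertices: (164.695,271.790) → (210.578,239.833) → (159.960,216.075) → (164.695,271.790). Closed: final G1 returns to the first vertex.

**Shape 3** — `<line>` line segment, stroke `#008000` → engrave (S135, F3477). Machine vertices: (237.304,30.448) → (285.861,49.865). Open path.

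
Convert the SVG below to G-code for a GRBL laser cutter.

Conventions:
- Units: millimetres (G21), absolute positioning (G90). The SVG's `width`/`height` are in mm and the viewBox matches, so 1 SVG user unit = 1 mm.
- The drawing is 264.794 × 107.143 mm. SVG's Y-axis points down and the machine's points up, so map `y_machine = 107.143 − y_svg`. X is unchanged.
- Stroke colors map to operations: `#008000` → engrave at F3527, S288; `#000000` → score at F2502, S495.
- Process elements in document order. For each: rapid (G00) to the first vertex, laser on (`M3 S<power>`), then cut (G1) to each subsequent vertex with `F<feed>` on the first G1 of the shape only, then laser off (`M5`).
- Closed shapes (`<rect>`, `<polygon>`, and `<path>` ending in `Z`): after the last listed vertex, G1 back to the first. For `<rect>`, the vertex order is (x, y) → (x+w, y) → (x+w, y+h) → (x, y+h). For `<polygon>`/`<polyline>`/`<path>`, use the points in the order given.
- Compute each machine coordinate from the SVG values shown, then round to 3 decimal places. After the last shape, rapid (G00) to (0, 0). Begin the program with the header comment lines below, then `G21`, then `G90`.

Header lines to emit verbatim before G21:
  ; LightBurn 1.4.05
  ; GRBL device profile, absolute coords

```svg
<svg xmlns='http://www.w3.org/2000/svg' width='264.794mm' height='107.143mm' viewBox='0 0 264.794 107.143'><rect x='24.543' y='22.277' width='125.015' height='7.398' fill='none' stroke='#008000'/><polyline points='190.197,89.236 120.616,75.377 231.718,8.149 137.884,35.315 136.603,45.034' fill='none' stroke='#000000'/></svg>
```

; LightBurn 1.4.05
; GRBL device profile, absolute coords
G21
G90
G00 X24.543 Y84.866
M3 S288
G1 X149.558 Y84.866 F3527
G1 X149.558 Y77.468
G1 X24.543 Y77.468
G1 X24.543 Y84.866
M5
G00 X190.197 Y17.907
M3 S495
G1 X120.616 Y31.766 F2502
G1 X231.718 Y98.994
G1 X137.884 Y71.828
G1 X136.603 Y62.109
M5
G00 X0.000 Y0.000

viewBox `0 0 264.794 107.143` with mm width/height → 1 unit = 1 mm. Flip: y_m = 107.143 − y_svg.

**Shape 1** — `<rect>` rectangle, stroke `#008000` → engrave (S288, F3527). Machine vertices: (24.543,84.866) → (149.558,84.866) → (149.558,77.468) → (24.543,77.468) → (24.543,84.866). Closed: final G1 returns to the first vertex.

**Shape 2** — `<polyline>` open polyline, stroke `#000000` → score (S495, F2502). Machine vertices: (190.197,17.907) → (120.616,31.766) → (231.718,98.994) → (137.884,71.828) → (136.603,62.109). Open path.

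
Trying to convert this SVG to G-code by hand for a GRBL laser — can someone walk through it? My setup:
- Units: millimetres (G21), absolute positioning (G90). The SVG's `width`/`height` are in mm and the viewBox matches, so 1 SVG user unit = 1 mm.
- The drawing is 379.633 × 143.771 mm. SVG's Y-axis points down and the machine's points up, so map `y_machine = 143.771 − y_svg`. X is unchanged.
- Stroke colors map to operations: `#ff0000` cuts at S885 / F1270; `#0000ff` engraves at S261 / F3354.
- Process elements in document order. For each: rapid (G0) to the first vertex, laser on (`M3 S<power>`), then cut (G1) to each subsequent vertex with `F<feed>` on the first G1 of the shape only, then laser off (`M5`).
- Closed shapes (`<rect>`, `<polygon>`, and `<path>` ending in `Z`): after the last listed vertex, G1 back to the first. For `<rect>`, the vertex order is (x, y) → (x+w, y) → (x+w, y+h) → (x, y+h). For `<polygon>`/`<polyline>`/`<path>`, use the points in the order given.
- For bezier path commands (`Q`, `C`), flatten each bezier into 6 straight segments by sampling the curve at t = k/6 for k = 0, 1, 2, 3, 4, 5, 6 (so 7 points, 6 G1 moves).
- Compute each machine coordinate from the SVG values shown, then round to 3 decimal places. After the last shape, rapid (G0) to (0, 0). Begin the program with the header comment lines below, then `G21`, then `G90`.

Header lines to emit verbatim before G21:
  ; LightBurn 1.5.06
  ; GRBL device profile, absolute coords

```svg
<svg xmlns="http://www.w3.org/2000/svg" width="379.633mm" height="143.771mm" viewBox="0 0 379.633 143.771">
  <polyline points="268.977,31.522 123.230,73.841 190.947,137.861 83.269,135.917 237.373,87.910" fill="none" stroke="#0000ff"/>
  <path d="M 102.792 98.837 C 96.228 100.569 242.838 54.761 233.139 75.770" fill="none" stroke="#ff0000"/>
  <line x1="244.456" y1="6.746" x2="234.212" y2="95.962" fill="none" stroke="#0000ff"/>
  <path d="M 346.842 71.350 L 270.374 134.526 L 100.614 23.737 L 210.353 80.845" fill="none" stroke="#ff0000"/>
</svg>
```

1 u = 1 mm; y_m = 143.771 − y.

[1] `<polyline>` open polyline, #0000ff→engrave S261 F3354: (268.977,112.249) → (123.230,69.930) → (190.947,5.910) → (83.269,7.854) → (237.373,55.861)

[2] `<path>` cubic bezier, #ff0000→cut S885 F1270: (102.792,44.934) → (110.842,47.500) → (135.824,54.813) → (169.141,63.696) → (202.197,70.973) → (226.396,73.467) → (233.139,68.001)

[3] `<line>` line segment, #0000ff→engrave S261 F3354: (244.456,137.025) → (234.212,47.809)

[4] `<path>` open polyline, #ff0000→cut S885 F1270: (346.842,72.421) → (270.374,9.245) → (100.614,120.034) → (210.353,62.926)

; LightBurn 1.5.06
; GRBL device profile, absolute coords
G21
G90
G0 X268.977 Y112.249
M3 S261
G1 X123.230 Y69.930 F3354
G1 X190.947 Y5.910
G1 X83.269 Y7.854
G1 X237.373 Y55.861
M5
G0 X102.792 Y44.934
M3 S885
G1 X110.842 Y47.500 F1270
G1 X135.824 Y54.813
G1 X169.141 Y63.696
G1 X202.197 Y70.973
G1 X226.396 Y73.467
G1 X233.139 Y68.001
M5
G0 X244.456 Y137.025
M3 S261
G1 X234.212 Y47.809 F3354
M5
G0 X346.842 Y72.421
M3 S885
G1 X270.374 Y9.245 F1270
G1 X100.614 Y120.034
G1 X210.353 Y62.926
M5
G0 X0.000 Y0.000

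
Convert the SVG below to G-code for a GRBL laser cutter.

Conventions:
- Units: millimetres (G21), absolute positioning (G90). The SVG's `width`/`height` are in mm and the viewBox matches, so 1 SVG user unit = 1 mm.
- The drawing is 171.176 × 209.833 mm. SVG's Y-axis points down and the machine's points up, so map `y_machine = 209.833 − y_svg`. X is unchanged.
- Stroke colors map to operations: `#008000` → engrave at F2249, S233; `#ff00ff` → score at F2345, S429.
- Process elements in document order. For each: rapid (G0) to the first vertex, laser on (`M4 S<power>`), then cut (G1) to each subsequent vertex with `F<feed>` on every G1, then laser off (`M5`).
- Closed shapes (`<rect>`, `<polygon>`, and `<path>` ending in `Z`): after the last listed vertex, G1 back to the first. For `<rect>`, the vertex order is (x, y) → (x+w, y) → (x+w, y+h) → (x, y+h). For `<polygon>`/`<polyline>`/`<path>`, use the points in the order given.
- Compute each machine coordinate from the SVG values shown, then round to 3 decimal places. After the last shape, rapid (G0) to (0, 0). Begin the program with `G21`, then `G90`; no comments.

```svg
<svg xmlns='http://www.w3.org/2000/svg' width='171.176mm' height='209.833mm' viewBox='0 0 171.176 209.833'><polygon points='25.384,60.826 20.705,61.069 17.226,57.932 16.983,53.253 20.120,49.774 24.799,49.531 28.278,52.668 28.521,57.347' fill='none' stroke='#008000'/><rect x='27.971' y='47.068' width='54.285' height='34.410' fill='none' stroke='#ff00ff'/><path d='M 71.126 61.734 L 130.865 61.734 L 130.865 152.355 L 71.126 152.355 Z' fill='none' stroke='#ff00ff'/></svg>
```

G21
G90
G0 X25.384 Y149.007
M4 S233
G1 X20.705 Y148.764 F2249
G1 X17.226 Y151.901 F2249
G1 X16.983 Y156.580 F2249
G1 X20.120 Y160.059 F2249
G1 X24.799 Y160.302 F2249
G1 X28.278 Y157.165 F2249
G1 X28.521 Y152.486 F2249
G1 X25.384 Y149.007 F2249
M5
G0 X27.971 Y162.765
M4 S429
G1 X82.256 Y162.765 F2345
G1 X82.256 Y128.355 F2345
G1 X27.971 Y128.355 F2345
G1 X27.971 Y162.765 F2345
M5
G0 X71.126 Y148.099
M4 S429
G1 X130.865 Y148.099 F2345
G1 X130.865 Y57.478 F2345
G1 X71.126 Y57.478 F2345
G1 X71.126 Y148.099 F2345
M5
G0 X0.000 Y0.000

Since the viewBox matches the mm dimensions, user units are millimetres directly. The only transform is the Y-flip y_m = 209.833 − y_svg.

Shape 1 is a regular polygon drawn with `<polygon>`. Its stroke #008000 means engrave at S233, F2249. After flipping Y the toolpath is (25.384,149.007) → (20.705,148.764) → (17.226,151.901) → (16.983,156.580) → (20.120,160.059) → (24.799,160.302) → (28.278,157.165) → (28.521,152.486) → (25.384,149.007), returning to the start.

Shape 2 is a rectangle drawn with `<rect>`. Its stroke #ff00ff means score at S429, F2345. After flipping Y the toolpath is (27.971,162.765) → (82.256,162.765) → (82.256,128.355) → (27.971,128.355) → (27.971,162.765), returning to the start.

Shape 3 is a rectangle drawn with `<path>`. Its stroke #ff00ff means score at S429, F2345. After flipping Y the toolpath is (71.126,148.099) → (130.865,148.099) → (130.865,57.478) → (71.126,57.478) → (71.126,148.099), returning to the start.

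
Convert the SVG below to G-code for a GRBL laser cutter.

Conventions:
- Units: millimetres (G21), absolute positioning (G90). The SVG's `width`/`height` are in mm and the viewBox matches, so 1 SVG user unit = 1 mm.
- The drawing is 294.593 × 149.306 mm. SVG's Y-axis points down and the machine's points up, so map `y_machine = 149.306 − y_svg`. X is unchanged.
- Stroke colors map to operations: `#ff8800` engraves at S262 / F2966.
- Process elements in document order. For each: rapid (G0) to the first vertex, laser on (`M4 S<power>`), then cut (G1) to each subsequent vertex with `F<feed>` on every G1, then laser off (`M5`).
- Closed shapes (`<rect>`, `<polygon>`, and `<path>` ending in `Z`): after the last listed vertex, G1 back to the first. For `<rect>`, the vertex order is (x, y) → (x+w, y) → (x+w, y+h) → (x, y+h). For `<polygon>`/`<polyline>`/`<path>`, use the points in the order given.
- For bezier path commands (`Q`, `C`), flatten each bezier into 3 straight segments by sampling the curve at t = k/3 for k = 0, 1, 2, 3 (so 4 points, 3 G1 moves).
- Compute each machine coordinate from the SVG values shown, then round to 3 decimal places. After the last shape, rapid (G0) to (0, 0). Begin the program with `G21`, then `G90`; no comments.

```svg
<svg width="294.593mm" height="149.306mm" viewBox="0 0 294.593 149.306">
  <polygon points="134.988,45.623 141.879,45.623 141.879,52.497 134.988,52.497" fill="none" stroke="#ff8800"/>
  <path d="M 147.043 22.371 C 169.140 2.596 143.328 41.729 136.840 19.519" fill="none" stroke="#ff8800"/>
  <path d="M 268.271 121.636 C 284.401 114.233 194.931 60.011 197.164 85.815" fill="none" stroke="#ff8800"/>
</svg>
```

1 u = 1 mm; y_m = 149.306 − y.

[1] `<polygon>` rectangle, #ff8800→engrave S262 F2966: (134.988,103.683) → (141.879,103.683) → (141.879,96.809) → (134.988,96.809) → (134.988,103.683) (closed)

[2] `<path>` cubic bezier, #ff8800→engrave S262 F2966: (147.043,126.935) → (155.660,131.528) → (147.279,123.571) → (136.840,129.787)

[3] `<path>` cubic bezier, #ff8800→engrave S262 F2966: (268.271,27.670) → (256.509,45.981) → (218.191,67.318) → (197.164,63.491)

G21
G90
G0 X134.988 Y103.683
M4 S262
G1 X141.879 Y103.683 F2966
G1 X141.879 Y96.809 F2966
G1 X134.988 Y96.809 F2966
G1 X134.988 Y103.683 F2966
M5
G0 X147.043 Y126.935
M4 S262
G1 X155.660 Y131.528 F2966
G1 X147.279 Y123.571 F2966
G1 X136.840 Y129.787 F2966
M5
G0 X268.271 Y27.670
M4 S262
G1 X256.509 Y45.981 F2966
G1 X218.191 Y67.318 F2966
G1 X197.164 Y63.491 F2966
M5
G0 X0.000 Y0.000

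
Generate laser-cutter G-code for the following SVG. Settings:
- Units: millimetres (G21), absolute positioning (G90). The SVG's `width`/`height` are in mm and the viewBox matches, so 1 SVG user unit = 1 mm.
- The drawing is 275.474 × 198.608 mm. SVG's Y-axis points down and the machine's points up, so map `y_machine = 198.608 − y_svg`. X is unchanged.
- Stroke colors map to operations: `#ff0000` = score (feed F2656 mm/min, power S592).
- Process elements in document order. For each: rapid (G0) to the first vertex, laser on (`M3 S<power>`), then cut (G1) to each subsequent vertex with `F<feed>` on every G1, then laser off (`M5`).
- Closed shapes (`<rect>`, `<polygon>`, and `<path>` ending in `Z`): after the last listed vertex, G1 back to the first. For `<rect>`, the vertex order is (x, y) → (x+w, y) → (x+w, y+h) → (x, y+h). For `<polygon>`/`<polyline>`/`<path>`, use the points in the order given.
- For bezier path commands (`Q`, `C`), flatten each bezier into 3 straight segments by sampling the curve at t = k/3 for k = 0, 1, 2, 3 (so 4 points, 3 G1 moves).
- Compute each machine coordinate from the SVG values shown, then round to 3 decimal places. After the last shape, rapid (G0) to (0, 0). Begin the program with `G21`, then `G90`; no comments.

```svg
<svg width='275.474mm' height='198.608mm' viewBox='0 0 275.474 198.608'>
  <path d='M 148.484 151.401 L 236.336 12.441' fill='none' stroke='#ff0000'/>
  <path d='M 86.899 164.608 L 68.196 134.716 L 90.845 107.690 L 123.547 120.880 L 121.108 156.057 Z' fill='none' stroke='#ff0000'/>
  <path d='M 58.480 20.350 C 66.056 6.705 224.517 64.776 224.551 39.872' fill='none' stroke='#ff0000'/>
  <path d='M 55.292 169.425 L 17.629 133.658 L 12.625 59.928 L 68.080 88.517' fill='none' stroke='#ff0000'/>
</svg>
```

1 u = 1 mm; y_m = 198.608 − y.

[1] `<path>` line segment, #ff0000→score S592 F2656: (148.484,47.207) → (236.336,186.167)

[2] `<path>` regular polygon, #ff0000→score S592 F2656: (86.899,34.000) → (68.196,63.892) → (90.845,90.918) → (123.547,77.728) → (121.108,42.551) → (86.899,34.000) (closed)

[3] `<path>` cubic bezier, #ff0000→score S592 F2656: (58.480,178.258) → (104.895,173.727) → (183.164,155.761) → (224.551,158.736)

[4] `<path>` open polyline, #ff0000→score S592 F2656: (55.292,29.183) → (17.629,64.950) → (12.625,138.680) → (68.080,110.091)

G21
G90
G0 X148.484 Y47.207
M3 S592
G1 X236.336 Y186.167 F2656
M5
G0 X86.899 Y34.000
M3 S592
G1 X68.196 Y63.892 F2656
G1 X90.845 Y90.918 F2656
G1 X123.547 Y77.728 F2656
G1 X121.108 Y42.551 F2656
G1 X86.899 Y34.000 F2656
M5
G0 X58.480 Y178.258
M3 S592
G1 X104.895 Y173.727 F2656
G1 X183.164 Y155.761 F2656
G1 X224.551 Y158.736 F2656
M5
G0 X55.292 Y29.183
M3 S592
G1 X17.629 Y64.950 F2656
G1 X12.625 Y138.680 F2656
G1 X68.080 Y110.091 F2656
M5
G0 X0.000 Y0.000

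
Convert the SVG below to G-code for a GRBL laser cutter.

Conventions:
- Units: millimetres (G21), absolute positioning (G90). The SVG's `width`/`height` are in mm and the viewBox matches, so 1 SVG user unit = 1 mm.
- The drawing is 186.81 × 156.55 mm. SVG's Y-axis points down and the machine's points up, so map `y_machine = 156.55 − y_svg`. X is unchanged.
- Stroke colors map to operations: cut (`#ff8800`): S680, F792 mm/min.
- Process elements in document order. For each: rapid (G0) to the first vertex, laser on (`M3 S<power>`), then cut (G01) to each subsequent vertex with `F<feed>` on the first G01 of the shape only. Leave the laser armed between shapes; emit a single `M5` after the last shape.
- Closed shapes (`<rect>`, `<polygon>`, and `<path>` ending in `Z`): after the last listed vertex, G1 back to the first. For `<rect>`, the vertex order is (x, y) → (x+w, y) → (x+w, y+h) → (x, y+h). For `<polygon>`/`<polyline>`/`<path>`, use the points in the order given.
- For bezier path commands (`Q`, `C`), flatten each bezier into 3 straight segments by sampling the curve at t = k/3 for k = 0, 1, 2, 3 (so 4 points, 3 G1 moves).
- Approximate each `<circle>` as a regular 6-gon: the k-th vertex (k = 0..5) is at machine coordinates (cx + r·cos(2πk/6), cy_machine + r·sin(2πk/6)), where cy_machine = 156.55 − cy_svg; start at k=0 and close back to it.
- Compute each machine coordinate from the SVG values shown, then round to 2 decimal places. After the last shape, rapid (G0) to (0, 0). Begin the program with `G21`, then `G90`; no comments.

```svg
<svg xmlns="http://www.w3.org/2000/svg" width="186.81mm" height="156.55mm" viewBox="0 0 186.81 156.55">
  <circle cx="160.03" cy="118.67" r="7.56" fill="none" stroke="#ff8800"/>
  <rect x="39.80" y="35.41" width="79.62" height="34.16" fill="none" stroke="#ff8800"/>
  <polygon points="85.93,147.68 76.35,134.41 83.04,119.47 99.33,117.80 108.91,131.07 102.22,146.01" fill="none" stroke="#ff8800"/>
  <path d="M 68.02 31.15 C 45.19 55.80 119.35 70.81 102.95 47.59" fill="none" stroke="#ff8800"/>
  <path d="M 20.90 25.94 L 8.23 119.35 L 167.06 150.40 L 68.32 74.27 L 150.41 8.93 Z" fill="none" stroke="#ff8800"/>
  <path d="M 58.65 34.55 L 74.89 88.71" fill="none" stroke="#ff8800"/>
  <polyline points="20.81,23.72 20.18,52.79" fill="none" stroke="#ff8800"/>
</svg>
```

Since the viewBox matches the mm dimensions, user units are millimetres directly. The only transform is the Y-flip y_m = 156.55 − y_svg.

Shape 1 is a circle drawn with `<circle>`. Its stroke #ff8800 means cut at S680, F792. After flipping Y the toolpath is (167.59,37.88) → (163.81,44.43) → (156.25,44.43) → (152.47,37.88) → (156.25,31.33) → (163.81,31.33) → (167.59,37.88), returning to the start.

Shape 2 is a rectangle drawn with `<rect>`. Its stroke #ff8800 means cut at S680, F792. After flipping Y the toolpath is (39.80,121.14) → (119.42,121.14) → (119.42,86.98) → (39.80,86.98) → (39.80,121.14), returning to the start.

Shape 3 is a regular polygon drawn with `<polygon>`. Its stroke #ff8800 means cut at S680, F792. After flipping Y the toolpath is (85.93,8.87) → (76.35,22.14) → (83.04,37.08) → (99.33,38.75) → (108.91,25.48) → (102.22,10.54) → (85.93,8.87), returning to the start.

Shape 4 is a cubic bezier drawn with `<path>`. Its stroke #ff8800 means cut at S680, F792. After flipping Y the toolpath is (68.02,125.40) → (70.57,105.02) → (96.11,97.42) → (102.95,108.96).

Shape 5 is a closed polygon drawn with `<path>`. Its stroke #ff8800 means cut at S680, F792. After flipping Y the toolpath is (20.90,130.61) → (8.23,37.20) → (167.06,6.15) → (68.32,82.28) → (150.41,147.62) → (20.90,130.61), returning to the start.

Shape 6 is a line segment drawn with `<path>`. Its stroke #ff8800 means cut at S680, F792. After flipping Y the toolpath is (58.65,122.00) → (74.89,67.84).

Shape 7 is a line segment drawn with `<polyline>`. Its stroke #ff8800 means cut at S680, F792. After flipping Y the toolpath is (20.81,132.83) → (20.18,103.76).

G21
G90
G0 X167.59 Y37.88
M3 S680
G01 X163.81 Y44.43 F792
G01 X156.25 Y44.43
G01 X152.47 Y37.88
G01 X156.25 Y31.33
G01 X163.81 Y31.33
G01 X167.59 Y37.88
G0 X39.80 Y121.14
M3 S680
G01 X119.42 Y121.14 F792
G01 X119.42 Y86.98
G01 X39.80 Y86.98
G01 X39.80 Y121.14
G0 X85.93 Y8.87
M3 S680
G01 X76.35 Y22.14 F792
G01 X83.04 Y37.08
G01 X99.33 Y38.75
G01 X108.91 Y25.48
G01 X102.22 Y10.54
G01 X85.93 Y8.87
G0 X68.02 Y125.40
M3 S680
G01 X70.57 Y105.02 F792
G01 X96.11 Y97.42
G01 X102.95 Y108.96
G0 X20.90 Y130.61
M3 S680
G01 X8.23 Y37.20 F792
G01 X167.06 Y6.15
G01 X68.32 Y82.28
G01 X150.41 Y147.62
G01 X20.90 Y130.61
G0 X58.65 Y122.00
M3 S680
G01 X74.89 Y67.84 F792
G0 X20.81 Y132.83
M3 S680
G01 X20.18 Y103.76 F792
M5
G0 X0.00 Y0.00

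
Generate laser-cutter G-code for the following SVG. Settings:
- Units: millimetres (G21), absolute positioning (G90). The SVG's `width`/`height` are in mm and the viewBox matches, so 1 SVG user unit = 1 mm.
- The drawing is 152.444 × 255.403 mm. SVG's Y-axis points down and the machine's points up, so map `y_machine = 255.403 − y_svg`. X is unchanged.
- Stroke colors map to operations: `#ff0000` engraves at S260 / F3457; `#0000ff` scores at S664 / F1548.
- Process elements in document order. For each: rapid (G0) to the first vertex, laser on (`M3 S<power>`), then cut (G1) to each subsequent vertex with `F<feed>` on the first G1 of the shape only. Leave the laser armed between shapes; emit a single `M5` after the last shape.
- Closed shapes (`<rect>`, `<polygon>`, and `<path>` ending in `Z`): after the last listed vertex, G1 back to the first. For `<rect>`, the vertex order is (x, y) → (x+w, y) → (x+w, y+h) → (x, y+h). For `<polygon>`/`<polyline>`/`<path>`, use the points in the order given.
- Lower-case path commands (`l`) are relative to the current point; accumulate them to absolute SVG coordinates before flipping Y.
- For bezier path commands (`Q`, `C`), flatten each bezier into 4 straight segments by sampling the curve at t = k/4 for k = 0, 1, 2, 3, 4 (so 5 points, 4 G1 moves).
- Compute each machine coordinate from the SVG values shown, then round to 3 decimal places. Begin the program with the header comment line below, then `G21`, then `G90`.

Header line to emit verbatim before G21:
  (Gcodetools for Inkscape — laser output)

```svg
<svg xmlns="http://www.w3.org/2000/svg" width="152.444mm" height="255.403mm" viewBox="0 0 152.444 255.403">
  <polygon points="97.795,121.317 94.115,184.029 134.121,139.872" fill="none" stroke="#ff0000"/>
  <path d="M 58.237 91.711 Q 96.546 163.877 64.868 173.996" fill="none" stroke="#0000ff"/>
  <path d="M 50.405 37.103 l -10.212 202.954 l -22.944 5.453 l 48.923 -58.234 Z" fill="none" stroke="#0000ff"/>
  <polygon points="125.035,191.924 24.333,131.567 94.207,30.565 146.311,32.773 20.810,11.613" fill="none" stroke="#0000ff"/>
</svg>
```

(Gcodetools for Inkscape — laser output)
G21
G90
G0 X97.795 Y134.086
M3 S260
G1 X94.115 Y71.374 F3457
G1 X134.121 Y115.531
G1 X97.795 Y134.086
G0 X58.237 Y163.692
M3 S664
G1 X73.017 Y131.487 F1548
G1 X79.049 Y107.038
G1 X76.333 Y90.344
G1 X64.868 Y81.407
G0 X50.405 Y218.300
M3 S664
G1 X40.193 Y15.346 F1548
G1 X17.249 Y9.893
G1 X66.172 Y68.127
G1 X50.405 Y218.300
G0 X125.035 Y63.479
M3 S664
G1 X24.333 Y123.836 F1548
G1 X94.207 Y224.838
G1 X146.311 Y222.630
G1 X20.810 Y243.790
G1 X125.035 Y63.479
M5

Since the viewBox matches the mm dimensions, user units are millimetres directly. The only transform is the Y-flip y_m = 255.403 − y_svg.

Shape 1 is a closed polygon drawn with `<polygon>`. Its stroke #ff0000 means engrave at S260, F3457. After flipping Y the toolpath is (97.795,134.086) → (94.115,71.374) → (134.121,115.531) → (97.795,134.086), returning to the start.

Shape 2 is a quadratic bezier drawn with `<path>`. Its stroke #0000ff means score at S664, F1548. After flipping Y the toolpath is (58.237,163.692) → (73.017,131.487) → (79.049,107.038) → (76.333,90.344) → (64.868,81.407).

Shape 3 is a closed polygon drawn with `<path>`. Its stroke #0000ff means score at S664, F1548. After flipping Y the toolpath is (50.405,218.300) → (40.193,15.346) → (17.249,9.893) → (66.172,68.127) → (50.405,218.300), returning to the start.

Shape 4 is a closed polygon drawn with `<polygon>`. Its stroke #0000ff means score at S664, F1548. After flipping Y the toolpath is (125.035,63.479) → (24.333,123.836) → (94.207,224.838) → (146.311,222.630) → (20.810,243.790) → (125.035,63.479), returning to the start.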